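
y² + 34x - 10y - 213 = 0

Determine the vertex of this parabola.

Only y is squared. Complete the square in y: (y - 5)² = -34(x - 7).
Vertex (7, 5); 4p = -34 so p = -17/2. Opens left.

(7, 5)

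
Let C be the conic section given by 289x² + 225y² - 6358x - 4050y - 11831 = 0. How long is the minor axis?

30

Group the x- and y-terms: 289(x² - 22x) + 225(y² - 18y) = 11831
Complete the square in x and y: 289(x - 11)² + 225(y - 9)² = 11831 + 34969 + 18225 = 65025
Dividing both sides by 65025: (x - 11)²/225 + (y - 9)²/289 = 1
Ellipse, center (11, 9), major axis vertical; a² = 289, b² = 225.
b² = 225 so b = 15; the minor axis has length 2b = 30.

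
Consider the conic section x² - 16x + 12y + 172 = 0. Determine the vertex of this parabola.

(8, -9)

Only x is squared. Complete the square in x: (x - 8)² = -12(y + 9).
Vertex (8, -9); 4p = -12 so p = -3. Opens down.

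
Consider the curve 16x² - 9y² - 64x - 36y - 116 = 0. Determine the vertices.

(-1, -2) and (5, -2)

16(x² - 4x) -9(y² + 4y) = 116
Complete the square: 16(x - 2)² -9(y + 2)² = 116 + 64 - 36 = 144
Dividing both sides by 144: (x - 2)²/9 - (y + 2)²/16 = 1
Hyperbola, center (2, -2), transverse axis horizontal; a² = 9, b² = 16.
a = 3. Vertices at (h ± a, k).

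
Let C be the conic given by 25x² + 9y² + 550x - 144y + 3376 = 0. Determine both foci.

(-11, 4) and (-11, 12)

Collect terms: 25(x² + 22x) + 9(y² - 16y) = -3376
Completing the square gives 25(x + 11)² + 9(y - 8)² = -3376 + 3025 + 576 = 225.
Divide through by 225 to get (x + 11)²/9 + (y - 8)²/25 = 1.
Ellipse, center (-11, 8), major axis vertical; a² = 25, b² = 9.
c² = a² - b² = 25 - 9 = 16, so c = 4.
Foci lie on the vertical axis through the center: (h, k ± c).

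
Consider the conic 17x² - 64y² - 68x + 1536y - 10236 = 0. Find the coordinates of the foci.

Group: 17(x² - 4x) -64(y² - 24y) = 10236
Completing the square gives 17(x - 2)² -64(y - 12)² = 10236 + 68 - 9216 = 1088.
Divide by 1088: (x - 2)²/64 - (y - 12)²/17 = 1
Hyperbola, center (2, 12), transverse axis horizontal; a² = 64, b² = 17.
c² = a² + b² = 64 + 17 = 81, so c = 9.
Foci lie on the horizontal axis through the center: (h ± c, k).

(-7, 12) and (11, 12)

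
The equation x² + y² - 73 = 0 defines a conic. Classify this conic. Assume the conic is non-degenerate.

No xy term. Coefficients of x² and y² are A = 1, C = 1.
A = C (same sign) ⇒ circle.

circle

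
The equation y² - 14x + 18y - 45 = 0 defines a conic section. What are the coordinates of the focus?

(-11/2, -9)

Only y is squared. Complete the square in y: (y + 9)² = 14(x + 9).
Vertex (-9, -9); 4p = 14 so p = 7/2. Opens right.
Focus is p units from the vertex along the axis: (h + p, k).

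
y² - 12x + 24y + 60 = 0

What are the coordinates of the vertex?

Only y is squared. Complete the square in y: (y + 12)² = 12(x + 7).
Vertex (-7, -12); 4p = 12 so p = 3. Opens right.

(-7, -12)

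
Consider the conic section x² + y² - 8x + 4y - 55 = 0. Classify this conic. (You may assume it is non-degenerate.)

circle

No xy term. Coefficients of x² and y² are A = 1, C = 1.
A = C (same sign) ⇒ circle.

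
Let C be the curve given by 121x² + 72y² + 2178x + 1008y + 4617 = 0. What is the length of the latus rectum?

Collect terms: 121(x² + 18x) + 72(y² + 14y) = -4617
Complete the square in x and y: 121(x + 9)² + 72(y + 7)² = -4617 + 9801 + 3528 = 8712
Divide through by 8712 to get (x + 9)²/72 + (y + 7)²/121 = 1.
Ellipse, center (-9, -7), major axis vertical; a² = 121, b² = 72.
Latus rectum length = 2b²/a = 2·72/11 = 144/11.

144/11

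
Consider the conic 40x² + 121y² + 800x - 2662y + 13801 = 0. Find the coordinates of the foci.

(-19, 11) and (-1, 11)

Rearranging, 40(x² + 20x) + 121(y² - 22y) = -13801.
Complete the square in x and y: 40(x + 10)² + 121(y - 11)² = -13801 + 4000 + 14641 = 4840
Divide through by 4840 to get (x + 10)²/121 + (y - 11)²/40 = 1.
Ellipse, center (-10, 11), major axis horizontal; a² = 121, b² = 40.
c² = a² - b² = 121 - 40 = 81, so c = 9.
Foci lie on the horizontal axis through the center: (h ± c, k).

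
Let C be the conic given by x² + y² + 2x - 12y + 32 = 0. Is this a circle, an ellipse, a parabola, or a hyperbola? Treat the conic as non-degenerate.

No xy term. Coefficients of x² and y² are A = 1, C = 1.
A = C (same sign) ⇒ circle.

circle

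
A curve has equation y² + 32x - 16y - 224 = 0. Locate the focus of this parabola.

(1, 8)

Only y is squared. Complete the square in y: (y - 8)² = -32(x - 9).
Vertex (9, 8); 4p = -32 so p = -8. Opens left.
Focus is p units from the vertex along the axis: (h + p, k).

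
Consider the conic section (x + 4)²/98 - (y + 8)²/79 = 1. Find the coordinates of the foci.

Center (-4, -8). The positive term is the x-term, so the transverse axis is horizontal; a² = 98, b² = 79.
c² = a² + b² = 98 + 79 = 177, so c = √177.
Foci lie on the horizontal axis through the center: (h ± c, k).

(-4 - √177, -8) and (-4 + √177, -8)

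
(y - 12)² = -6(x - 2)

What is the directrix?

x = 7/2

Vertex (2, 12); 4p = -6 so p = -3/2. Opens left.
Directrix is the vertical line x = h − p = 2 − (-3/2) = 7/2.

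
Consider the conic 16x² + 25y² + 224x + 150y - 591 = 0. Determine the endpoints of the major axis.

(-17, -3) and (3, -3)

16(x² + 14x) + 25(y² + 6y) = 591
Complete the square: 16(x + 7)² + 25(y + 3)² = 591 + 784 + 225 = 1600
Divide through by 1600 to get (x + 7)²/100 + (y + 3)²/64 = 1.
Ellipse, center (-7, -3), major axis horizontal; a² = 100, b² = 64.
a = 10. Vertices at (h ± a, k).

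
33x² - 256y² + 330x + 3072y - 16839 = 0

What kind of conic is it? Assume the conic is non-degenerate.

No xy term. Coefficients of x² and y² are A = 33, C = -256.
A and C have opposite signs ⇒ hyperbola.

hyperbola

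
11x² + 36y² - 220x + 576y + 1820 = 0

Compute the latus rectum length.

22/3

Group: 11(x² - 20x) + 36(y² + 16y) = -1820
11(x - 10)² + 36(y + 8)² = -1820 + 1100 + 2304 = 1584
Divide through by 1584 to get (x - 10)²/144 + (y + 8)²/44 = 1.
Ellipse, center (10, -8), major axis horizontal; a² = 144, b² = 44.
Latus rectum length = 2b²/a = 2·44/12 = 22/3.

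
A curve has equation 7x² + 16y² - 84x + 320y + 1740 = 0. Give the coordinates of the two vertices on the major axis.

7(x² - 12x) + 16(y² + 20y) = -1740
7(x - 6)² + 16(y + 10)² = -1740 + 252 + 1600 = 112
Divide through by 112 to get (x - 6)²/16 + (y + 10)²/7 = 1.
Ellipse, center (6, -10), major axis horizontal; a² = 16, b² = 7.
a = 4. Vertices at (h ± a, k).

(2, -10) and (10, -10)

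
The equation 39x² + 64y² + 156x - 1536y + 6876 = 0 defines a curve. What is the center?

(-2, 12)

39(x² + 4x) + 64(y² - 24y) = -6876
Complete the square in x and y: 39(x + 2)² + 64(y - 12)² = -6876 + 156 + 9216 = 2496
Divide through by 2496 to get (x + 2)²/64 + (y - 12)²/39 = 1.
Ellipse with center (-2, 12).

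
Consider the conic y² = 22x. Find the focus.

Vertex (0, 0); 4p = 22 so p = 11/2. Opens right.
Focus is p units from the vertex along the axis: (h + p, k).

(11/2, 0)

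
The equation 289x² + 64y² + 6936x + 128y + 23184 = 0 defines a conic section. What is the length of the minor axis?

Rearranging, 289(x² + 24x) + 64(y² + 2y) = -23184.
289(x + 12)² + 64(y + 1)² = -23184 + 41616 + 64 = 18496
Divide by 18496: (x + 12)²/64 + (y + 1)²/289 = 1
Ellipse, center (-12, -1), major axis vertical; a² = 289, b² = 64.
b² = 64 so b = 8; the minor axis has length 2b = 16.

16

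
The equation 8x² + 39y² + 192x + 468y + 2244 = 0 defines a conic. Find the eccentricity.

8(x² + 24x) + 39(y² + 12y) = -2244
Complete the square in x and y: 8(x + 12)² + 39(y + 6)² = -2244 + 1152 + 1404 = 312
Divide by 312: (x + 12)²/39 + (y + 6)²/8 = 1
Ellipse, center (-12, -6), major axis horizontal; a² = 39, b² = 8.
c² = a² - b² = 31, so c = √31.
e = c/a = √31/√39 = √1209/39.

e = √1209/39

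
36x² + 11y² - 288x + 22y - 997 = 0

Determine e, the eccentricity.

Rearranging, 36(x² - 8x) + 11(y² + 2y) = 997.
Complete the square in x and y: 36(x - 4)² + 11(y + 1)² = 997 + 576 + 11 = 1584
Divide by 1584: (x - 4)²/44 + (y + 1)²/144 = 1
Ellipse, center (4, -1), major axis vertical; a² = 144, b² = 44.
c² = a² - b² = 100, so c = 10.
e = c/a = 10/12 = 5/6.

e = 5/6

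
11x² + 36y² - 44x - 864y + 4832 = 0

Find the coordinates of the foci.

(-3, 12) and (7, 12)

Group: 11(x² - 4x) + 36(y² - 24y) = -4832
Completing the square gives 11(x - 2)² + 36(y - 12)² = -4832 + 44 + 5184 = 396.
Divide through by 396 to get (x - 2)²/36 + (y - 12)²/11 = 1.
Ellipse, center (2, 12), major axis horizontal; a² = 36, b² = 11.
c² = a² - b² = 36 - 11 = 25, so c = 5.
Foci lie on the horizontal axis through the center: (h ± c, k).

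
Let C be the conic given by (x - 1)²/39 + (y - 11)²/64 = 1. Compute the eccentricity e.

Center (1, 11). The larger denominator 64 sits under the y-term, so the major axis is vertical; a² = 64, b² = 39.
c² = a² - b² = 25, so c = 5.
e = c/a = 5/8.

e = 5/8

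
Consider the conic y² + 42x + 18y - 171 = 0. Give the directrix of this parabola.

x = 33/2

Only y is squared. Complete the square in y: (y + 9)² = -42(x - 6).
Vertex (6, -9); 4p = -42 so p = -21/2. Opens left.
Directrix is the vertical line x = h − p = 6 − (-21/2) = 33/2.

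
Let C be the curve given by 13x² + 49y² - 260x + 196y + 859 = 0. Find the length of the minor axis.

Group the x- and y-terms: 13(x² - 20x) + 49(y² + 4y) = -859
13(x - 10)² + 49(y + 2)² = -859 + 1300 + 196 = 637
Divide through by 637 to get (x - 10)²/49 + (y + 2)²/13 = 1.
Ellipse, center (10, -2), major axis horizontal; a² = 49, b² = 13.
b² = 13 so b = √13; the minor axis has length 2b = 2√13.

2√13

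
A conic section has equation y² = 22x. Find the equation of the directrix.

x = -11/2

Vertex (0, 0); 4p = 22 so p = 11/2. Opens right.
Directrix is the vertical line x = h − p = 0 − (11/2) = -11/2.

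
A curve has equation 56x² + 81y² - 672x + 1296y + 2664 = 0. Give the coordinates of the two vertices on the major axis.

Group the x- and y-terms: 56(x² - 12x) + 81(y² + 16y) = -2664
Completing the square gives 56(x - 6)² + 81(y + 8)² = -2664 + 2016 + 5184 = 4536.
Divide through by 4536 to get (x - 6)²/81 + (y + 8)²/56 = 1.
Ellipse, center (6, -8), major axis horizontal; a² = 81, b² = 56.
a = 9. Vertices at (h ± a, k).

(-3, -8) and (15, -8)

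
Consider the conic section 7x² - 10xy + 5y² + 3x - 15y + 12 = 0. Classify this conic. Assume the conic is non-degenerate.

ellipse

A = 7, B = -10, C = 5.
Discriminant B² − 4AC = (-10)² − 4·7·5 = -40.
B² − 4AC < 0 ⇒ ellipse.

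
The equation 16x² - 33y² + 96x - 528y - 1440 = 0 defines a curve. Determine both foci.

(-3, -15) and (-3, -1)

Group: 16(x² + 6x) -33(y² + 16y) = 1440
Completing the square gives 16(x + 3)² -33(y + 8)² = 1440 + 144 - 2112 = -528.
Divide through by -528 to get (y + 8)²/16 - (x + 3)²/33 = 1.
Hyperbola, center (-3, -8), transverse axis vertical; a² = 16, b² = 33.
c² = a² + b² = 16 + 33 = 49, so c = 7.
Foci lie on the vertical axis through the center: (h, k ± c).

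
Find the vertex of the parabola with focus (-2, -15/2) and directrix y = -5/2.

(-2, -5)

The vertex is the midpoint between the focus and the directrix along the axis of symmetry.
Axis is vertical (directrix is horizontal). Vertex y-coordinate = (-15/2 + (-5/2))/2 = -5; x-coordinate = -2.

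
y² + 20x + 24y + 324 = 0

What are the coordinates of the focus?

Only y is squared. Complete the square in y: (y + 12)² = -20(x + 9).
Vertex (-9, -12); 4p = -20 so p = -5. Opens left.
Focus is p units from the vertex along the axis: (h + p, k).

(-14, -12)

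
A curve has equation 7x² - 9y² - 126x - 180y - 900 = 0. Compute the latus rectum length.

Group: 7(x² - 18x) -9(y² + 20y) = 900
Complete the square: 7(x - 9)² -9(y + 10)² = 900 + 567 - 900 = 567
Divide by 567: (x - 9)²/81 - (y + 10)²/63 = 1
Hyperbola, center (9, -10), transverse axis horizontal; a² = 81, b² = 63.
Latus rectum length = 2b²/a = 2·63/9 = 14.

14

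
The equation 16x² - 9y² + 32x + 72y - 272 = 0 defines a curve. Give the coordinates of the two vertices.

(-4, 4) and (2, 4)

Rearranging, 16(x² + 2x) -9(y² - 8y) = 272.
Complete the square: 16(x + 1)² -9(y - 4)² = 272 + 16 - 144 = 144
Divide by 144: (x + 1)²/9 - (y - 4)²/16 = 1
Hyperbola, center (-1, 4), transverse axis horizontal; a² = 9, b² = 16.
a = 3. Vertices at (h ± a, k).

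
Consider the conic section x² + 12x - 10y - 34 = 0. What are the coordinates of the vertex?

(-6, -7)

Only x is squared. Complete the square in x: (x + 6)² = 10(y + 7).
Vertex (-6, -7); 4p = 10 so p = 5/2. Opens up.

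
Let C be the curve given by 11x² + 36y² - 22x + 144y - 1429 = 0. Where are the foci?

Collect terms: 11(x² - 2x) + 36(y² + 4y) = 1429
Complete the square in x and y: 11(x - 1)² + 36(y + 2)² = 1429 + 11 + 144 = 1584
Dividing both sides by 1584: (x - 1)²/144 + (y + 2)²/44 = 1
Ellipse, center (1, -2), major axis horizontal; a² = 144, b² = 44.
c² = a² - b² = 144 - 44 = 100, so c = 10.
Foci lie on the horizontal axis through the center: (h ± c, k).

(-9, -2) and (11, -2)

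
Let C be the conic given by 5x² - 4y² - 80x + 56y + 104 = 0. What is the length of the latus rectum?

Group the x- and y-terms: 5(x² - 16x) -4(y² - 14y) = -104
Completing the square gives 5(x - 8)² -4(y - 7)² = -104 + 320 - 196 = 20.
Divide through by 20 to get (x - 8)²/4 - (y - 7)²/5 = 1.
Hyperbola, center (8, 7), transverse axis horizontal; a² = 4, b² = 5.
Latus rectum length = 2b²/a = 2·5/2 = 5.

5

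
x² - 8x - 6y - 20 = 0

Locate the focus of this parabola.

Only x is squared. Complete the square in x: (x - 4)² = 6(y + 6).
Vertex (4, -6); 4p = 6 so p = 3/2. Opens up.
Focus is p units from the vertex along the axis: (h, k + p).

(4, -9/2)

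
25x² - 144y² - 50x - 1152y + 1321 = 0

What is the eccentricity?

e = 13/5

Group the x- and y-terms: 25(x² - 2x) -144(y² + 8y) = -1321
Complete the square in x and y: 25(x - 1)² -144(y + 4)² = -1321 + 25 - 2304 = -3600
Dividing both sides by -3600: (y + 4)²/25 - (x - 1)²/144 = 1
Hyperbola, center (1, -4), transverse axis vertical; a² = 25, b² = 144.
c² = a² + b² = 169, so c = 13.
e = c/a = 13/5.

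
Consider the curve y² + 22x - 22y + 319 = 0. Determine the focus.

(-29/2, 11)

Only y is squared. Complete the square in y: (y - 11)² = -22(x + 9).
Vertex (-9, 11); 4p = -22 so p = -11/2. Opens left.
Focus is p units from the vertex along the axis: (h + p, k).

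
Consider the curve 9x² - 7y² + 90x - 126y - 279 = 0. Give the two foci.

9(x² + 10x) -7(y² + 18y) = 279
9(x + 5)² -7(y + 9)² = 279 + 225 - 567 = -63
Divide through by -63 to get (y + 9)²/9 - (x + 5)²/7 = 1.
Hyperbola, center (-5, -9), transverse axis vertical; a² = 9, b² = 7.
c² = a² + b² = 9 + 7 = 16, so c = 4.
Foci lie on the vertical axis through the center: (h, k ± c).

(-5, -13) and (-5, -5)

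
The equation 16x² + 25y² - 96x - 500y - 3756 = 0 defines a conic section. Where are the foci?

Group: 16(x² - 6x) + 25(y² - 20y) = 3756
16(x - 3)² + 25(y - 10)² = 3756 + 144 + 2500 = 6400
Divide through by 6400 to get (x - 3)²/400 + (y - 10)²/256 = 1.
Ellipse, center (3, 10), major axis horizontal; a² = 400, b² = 256.
c² = a² - b² = 400 - 256 = 144, so c = 12.
Foci lie on the horizontal axis through the center: (h ± c, k).

(-9, 10) and (15, 10)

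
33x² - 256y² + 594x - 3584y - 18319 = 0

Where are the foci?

Group the x- and y-terms: 33(x² + 18x) -256(y² + 14y) = 18319
Complete the square: 33(x + 9)² -256(y + 7)² = 18319 + 2673 - 12544 = 8448
Divide through by 8448 to get (x + 9)²/256 - (y + 7)²/33 = 1.
Hyperbola, center (-9, -7), transverse axis horizontal; a² = 256, b² = 33.
c² = a² + b² = 256 + 33 = 289, so c = 17.
Foci lie on the horizontal axis through the center: (h ± c, k).

(-26, -7) and (8, -7)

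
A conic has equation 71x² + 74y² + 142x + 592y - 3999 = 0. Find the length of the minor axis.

2√71

Group: 71(x² + 2x) + 74(y² + 8y) = 3999
Complete the square in x and y: 71(x + 1)² + 74(y + 4)² = 3999 + 71 + 1184 = 5254
Divide through by 5254 to get (x + 1)²/74 + (y + 4)²/71 = 1.
Ellipse, center (-1, -4), major axis horizontal; a² = 74, b² = 71.
b² = 71 so b = √71; the minor axis has length 2b = 2√71.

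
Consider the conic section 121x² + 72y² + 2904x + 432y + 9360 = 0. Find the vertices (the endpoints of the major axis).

(-12, -14) and (-12, 8)

Group the x- and y-terms: 121(x² + 24x) + 72(y² + 6y) = -9360
Complete the square in x and y: 121(x + 12)² + 72(y + 3)² = -9360 + 17424 + 648 = 8712
Divide by 8712: (x + 12)²/72 + (y + 3)²/121 = 1
Ellipse, center (-12, -3), major axis vertical; a² = 121, b² = 72.
a = 11. Vertices at (h, k ± a).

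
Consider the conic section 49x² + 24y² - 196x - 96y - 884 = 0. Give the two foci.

(2, -3) and (2, 7)

Group the x- and y-terms: 49(x² - 4x) + 24(y² - 4y) = 884
Complete the square in x and y: 49(x - 2)² + 24(y - 2)² = 884 + 196 + 96 = 1176
Divide through by 1176 to get (x - 2)²/24 + (y - 2)²/49 = 1.
Ellipse, center (2, 2), major axis vertical; a² = 49, b² = 24.
c² = a² - b² = 49 - 24 = 25, so c = 5.
Foci lie on the vertical axis through the center: (h, k ± c).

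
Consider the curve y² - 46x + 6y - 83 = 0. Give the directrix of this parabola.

x = -27/2

Only y is squared. Complete the square in y: (y + 3)² = 46(x + 2).
Vertex (-2, -3); 4p = 46 so p = 23/2. Opens right.
Directrix is the vertical line x = h − p = -2 − (23/2) = -27/2.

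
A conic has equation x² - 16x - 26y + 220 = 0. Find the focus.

Only x is squared. Complete the square in x: (x - 8)² = 26(y - 6).
Vertex (8, 6); 4p = 26 so p = 13/2. Opens up.
Focus is p units from the vertex along the axis: (h, k + p).

(8, 25/2)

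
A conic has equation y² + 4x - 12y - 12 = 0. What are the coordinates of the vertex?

(12, 6)

Only y is squared. Complete the square in y: (y - 6)² = -4(x - 12).
Vertex (12, 6); 4p = -4 so p = -1. Opens left.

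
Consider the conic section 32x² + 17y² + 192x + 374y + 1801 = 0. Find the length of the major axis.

8√2

Collect terms: 32(x² + 6x) + 17(y² + 22y) = -1801
Completing the square gives 32(x + 3)² + 17(y + 11)² = -1801 + 288 + 2057 = 544.
Divide through by 544 to get (x + 3)²/17 + (y + 11)²/32 = 1.
Ellipse, center (-3, -11), major axis vertical; a² = 32, b² = 17.
a² = 32 so a = 4√2; the major axis has length 2a = 8√2.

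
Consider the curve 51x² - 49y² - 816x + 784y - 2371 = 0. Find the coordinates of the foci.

(-2, 8) and (18, 8)

Group the x- and y-terms: 51(x² - 16x) -49(y² - 16y) = 2371
Complete the square: 51(x - 8)² -49(y - 8)² = 2371 + 3264 - 3136 = 2499
Divide by 2499: (x - 8)²/49 - (y - 8)²/51 = 1
Hyperbola, center (8, 8), transverse axis horizontal; a² = 49, b² = 51.
c² = a² + b² = 49 + 51 = 100, so c = 10.
Foci lie on the horizontal axis through the center: (h ± c, k).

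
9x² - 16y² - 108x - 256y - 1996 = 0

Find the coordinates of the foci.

(-9, -8) and (21, -8)

Group: 9(x² - 12x) -16(y² + 16y) = 1996
Complete the square: 9(x - 6)² -16(y + 8)² = 1996 + 324 - 1024 = 1296
Divide by 1296: (x - 6)²/144 - (y + 8)²/81 = 1
Hyperbola, center (6, -8), transverse axis horizontal; a² = 144, b² = 81.
c² = a² + b² = 144 + 81 = 225, so c = 15.
Foci lie on the horizontal axis through the center: (h ± c, k).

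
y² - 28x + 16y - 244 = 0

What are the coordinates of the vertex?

(-11, -8)

Only y is squared. Complete the square in y: (y + 8)² = 28(x + 11).
Vertex (-11, -8); 4p = 28 so p = 7. Opens right.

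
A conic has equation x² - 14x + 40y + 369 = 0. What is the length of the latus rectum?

40

Only x is squared. Complete the square in x: (x - 7)² = -40(y + 8).
Vertex (7, -8); 4p = -40 so p = -10. Opens down.
Latus rectum length = |4p| = 40.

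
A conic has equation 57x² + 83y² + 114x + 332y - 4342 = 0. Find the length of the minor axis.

57(x² + 2x) + 83(y² + 4y) = 4342
Complete the square in x and y: 57(x + 1)² + 83(y + 2)² = 4342 + 57 + 332 = 4731
Dividing both sides by 4731: (x + 1)²/83 + (y + 2)²/57 = 1
Ellipse, center (-1, -2), major axis horizontal; a² = 83, b² = 57.
b² = 57 so b = √57; the minor axis has length 2b = 2√57.

2√57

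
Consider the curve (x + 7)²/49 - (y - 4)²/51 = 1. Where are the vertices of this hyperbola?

(-14, 4) and (0, 4)

Center (-7, 4). The positive term is the x-term, so the transverse axis is horizontal; a² = 49, b² = 51.
a = 7. Vertices at (h ± a, k).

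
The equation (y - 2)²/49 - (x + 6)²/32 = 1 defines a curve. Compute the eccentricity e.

Center (-6, 2). The positive term is the y-term, so the transverse axis is vertical; a² = 49, b² = 32.
c² = a² + b² = 81, so c = 9.
e = c/a = 9/7.

e = 9/7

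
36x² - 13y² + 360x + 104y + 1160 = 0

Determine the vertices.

(-5, -2) and (-5, 10)

36(x² + 10x) -13(y² - 8y) = -1160
Complete the square in x and y: 36(x + 5)² -13(y - 4)² = -1160 + 900 - 208 = -468
Divide through by -468 to get (y - 4)²/36 - (x + 5)²/13 = 1.
Hyperbola, center (-5, 4), transverse axis vertical; a² = 36, b² = 13.
a = 6. Vertices at (h, k ± a).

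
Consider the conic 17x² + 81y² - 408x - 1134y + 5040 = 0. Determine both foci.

Group the x- and y-terms: 17(x² - 24x) + 81(y² - 14y) = -5040
Completing the square gives 17(x - 12)² + 81(y - 7)² = -5040 + 2448 + 3969 = 1377.
Divide through by 1377 to get (x - 12)²/81 + (y - 7)²/17 = 1.
Ellipse, center (12, 7), major axis horizontal; a² = 81, b² = 17.
c² = a² - b² = 81 - 17 = 64, so c = 8.
Foci lie on the horizontal axis through the center: (h ± c, k).

(4, 7) and (20, 7)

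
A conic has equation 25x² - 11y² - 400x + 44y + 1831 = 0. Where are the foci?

(8, -4) and (8, 8)

Group the x- and y-terms: 25(x² - 16x) -11(y² - 4y) = -1831
Complete the square: 25(x - 8)² -11(y - 2)² = -1831 + 1600 - 44 = -275
Divide by -275: (y - 2)²/25 - (x - 8)²/11 = 1
Hyperbola, center (8, 2), transverse axis vertical; a² = 25, b² = 11.
c² = a² + b² = 25 + 11 = 36, so c = 6.
Foci lie on the vertical axis through the center: (h, k ± c).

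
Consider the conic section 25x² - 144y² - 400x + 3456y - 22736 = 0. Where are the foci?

25(x² - 16x) -144(y² - 24y) = 22736
Complete the square: 25(x - 8)² -144(y - 12)² = 22736 + 1600 - 20736 = 3600
Dividing both sides by 3600: (x - 8)²/144 - (y - 12)²/25 = 1
Hyperbola, center (8, 12), transverse axis horizontal; a² = 144, b² = 25.
c² = a² + b² = 144 + 25 = 169, so c = 13.
Foci lie on the horizontal axis through the center: (h ± c, k).

(-5, 12) and (21, 12)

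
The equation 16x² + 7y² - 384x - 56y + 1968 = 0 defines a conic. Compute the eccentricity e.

Group: 16(x² - 24x) + 7(y² - 8y) = -1968
Complete the square: 16(x - 12)² + 7(y - 4)² = -1968 + 2304 + 112 = 448
Divide through by 448 to get (x - 12)²/28 + (y - 4)²/64 = 1.
Ellipse, center (12, 4), major axis vertical; a² = 64, b² = 28.
c² = a² - b² = 36, so c = 6.
e = c/a = 6/8 = 3/4.

e = 3/4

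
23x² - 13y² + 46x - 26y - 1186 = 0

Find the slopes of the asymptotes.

√299/13 and -√299/13

Group: 23(x² + 2x) -13(y² + 2y) = 1186
Complete the square in x and y: 23(x + 1)² -13(y + 1)² = 1186 + 23 - 13 = 1196
Dividing both sides by 1196: (x + 1)²/52 - (y + 1)²/92 = 1
Hyperbola, center (-1, -1), transverse axis horizontal; a² = 52, b² = 92.
For a horizontal hyperbola the asymptotes have slope ±b/a.
Here that is ±2√23/2√13 = ±√299/13.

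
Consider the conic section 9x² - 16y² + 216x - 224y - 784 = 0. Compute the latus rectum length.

Group: 9(x² + 24x) -16(y² + 14y) = 784
Complete the square: 9(x + 12)² -16(y + 7)² = 784 + 1296 - 784 = 1296
Divide through by 1296 to get (x + 12)²/144 - (y + 7)²/81 = 1.
Hyperbola, center (-12, -7), transverse axis horizontal; a² = 144, b² = 81.
Latus rectum length = 2b²/a = 2·81/12 = 27/2.

27/2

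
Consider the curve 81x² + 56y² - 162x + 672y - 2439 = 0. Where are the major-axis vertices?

Rearranging, 81(x² - 2x) + 56(y² + 12y) = 2439.
Completing the square gives 81(x - 1)² + 56(y + 6)² = 2439 + 81 + 2016 = 4536.
Divide by 4536: (x - 1)²/56 + (y + 6)²/81 = 1
Ellipse, center (1, -6), major axis vertical; a² = 81, b² = 56.
a = 9. Vertices at (h, k ± a).

(1, -15) and (1, 3)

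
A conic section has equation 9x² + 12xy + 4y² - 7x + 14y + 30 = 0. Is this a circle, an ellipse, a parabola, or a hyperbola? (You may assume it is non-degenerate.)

A = 9, B = 12, C = 4.
Discriminant B² − 4AC = 12² − 4·9·4 = 0.
B² − 4AC = 0 ⇒ parabola.

parabola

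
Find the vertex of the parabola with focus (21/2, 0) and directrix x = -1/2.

(5, 0)

The vertex is the midpoint between the focus and the directrix along the axis of symmetry.
Axis is horizontal (directrix is vertical). Vertex x-coordinate = (21/2 + (-1/2))/2 = 5; y-coordinate = 0.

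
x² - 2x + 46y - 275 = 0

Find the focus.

(1, -11/2)

Only x is squared. Complete the square in x: (x - 1)² = -46(y - 6).
Vertex (1, 6); 4p = -46 so p = -23/2. Opens down.
Focus is p units from the vertex along the axis: (h, k + p).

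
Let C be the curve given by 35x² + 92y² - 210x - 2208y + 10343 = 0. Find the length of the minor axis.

Collect terms: 35(x² - 6x) + 92(y² - 24y) = -10343
35(x - 3)² + 92(y - 12)² = -10343 + 315 + 13248 = 3220
Dividing both sides by 3220: (x - 3)²/92 + (y - 12)²/35 = 1
Ellipse, center (3, 12), major axis horizontal; a² = 92, b² = 35.
b² = 35 so b = √35; the minor axis has length 2b = 2√35.

2√35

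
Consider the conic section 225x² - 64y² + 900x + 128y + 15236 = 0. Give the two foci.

225(x² + 4x) -64(y² - 2y) = -15236
Complete the square in x and y: 225(x + 2)² -64(y - 1)² = -15236 + 900 - 64 = -14400
Dividing both sides by -14400: (y - 1)²/225 - (x + 2)²/64 = 1
Hyperbola, center (-2, 1), transverse axis vertical; a² = 225, b² = 64.
c² = a² + b² = 225 + 64 = 289, so c = 17.
Foci lie on the vertical axis through the center: (h, k ± c).

(-2, -16) and (-2, 18)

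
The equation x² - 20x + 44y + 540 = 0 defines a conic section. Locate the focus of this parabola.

Only x is squared. Complete the square in x: (x - 10)² = -44(y + 10).
Vertex (10, -10); 4p = -44 so p = -11. Opens down.
Focus is p units from the vertex along the axis: (h, k + p).

(10, -21)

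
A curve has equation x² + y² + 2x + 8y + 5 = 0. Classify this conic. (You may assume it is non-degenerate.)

circle

No xy term. Coefficients of x² and y² are A = 1, C = 1.
A = C (same sign) ⇒ circle.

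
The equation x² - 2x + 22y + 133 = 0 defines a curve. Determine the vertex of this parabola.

(1, -6)

Only x is squared. Complete the square in x: (x - 1)² = -22(y + 6).
Vertex (1, -6); 4p = -22 so p = -11/2. Opens down.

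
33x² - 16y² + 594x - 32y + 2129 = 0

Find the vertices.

Group the x- and y-terms: 33(x² + 18x) -16(y² + 2y) = -2129
33(x + 9)² -16(y + 1)² = -2129 + 2673 - 16 = 528
Divide by 528: (x + 9)²/16 - (y + 1)²/33 = 1
Hyperbola, center (-9, -1), transverse axis horizontal; a² = 16, b² = 33.
a = 4. Vertices at (h ± a, k).

(-13, -1) and (-5, -1)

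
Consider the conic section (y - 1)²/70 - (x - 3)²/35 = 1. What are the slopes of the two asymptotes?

√2 and -√2

Center (3, 1). The positive term is the y-term, so the transverse axis is vertical; a² = 70, b² = 35.
For a vertical hyperbola the asymptotes have slope ±a/b.
Here that is ±√70/√35 = ±√2.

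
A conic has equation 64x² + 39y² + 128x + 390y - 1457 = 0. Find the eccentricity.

Rearranging, 64(x² + 2x) + 39(y² + 10y) = 1457.
Completing the square gives 64(x + 1)² + 39(y + 5)² = 1457 + 64 + 975 = 2496.
Dividing both sides by 2496: (x + 1)²/39 + (y + 5)²/64 = 1
Ellipse, center (-1, -5), major axis vertical; a² = 64, b² = 39.
c² = a² - b² = 25, so c = 5.
e = c/a = 5/8.

e = 5/8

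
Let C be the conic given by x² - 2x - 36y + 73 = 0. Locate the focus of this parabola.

Only x is squared. Complete the square in x: (x - 1)² = 36(y - 2).
Vertex (1, 2); 4p = 36 so p = 9. Opens up.
Focus is p units from the vertex along the axis: (h, k + p).

(1, 11)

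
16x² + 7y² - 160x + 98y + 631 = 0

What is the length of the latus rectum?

7/2

Collect terms: 16(x² - 10x) + 7(y² + 14y) = -631
Completing the square gives 16(x - 5)² + 7(y + 7)² = -631 + 400 + 343 = 112.
Dividing both sides by 112: (x - 5)²/7 + (y + 7)²/16 = 1
Ellipse, center (5, -7), major axis vertical; a² = 16, b² = 7.
Latus rectum length = 2b²/a = 2·7/4 = 7/2.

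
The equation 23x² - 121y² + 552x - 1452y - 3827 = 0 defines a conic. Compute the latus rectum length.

46/11

Collect terms: 23(x² + 24x) -121(y² + 12y) = 3827
23(x + 12)² -121(y + 6)² = 3827 + 3312 - 4356 = 2783
Divide by 2783: (x + 12)²/121 - (y + 6)²/23 = 1
Hyperbola, center (-12, -6), transverse axis horizontal; a² = 121, b² = 23.
Latus rectum length = 2b²/a = 2·23/11 = 46/11.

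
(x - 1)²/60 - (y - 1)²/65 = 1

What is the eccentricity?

e = 5√3/6

Center (1, 1). The positive term is the x-term, so the transverse axis is horizontal; a² = 60, b² = 65.
c² = a² + b² = 125, so c = 5√5.
e = c/a = 5√5/2√15 = 5√3/6.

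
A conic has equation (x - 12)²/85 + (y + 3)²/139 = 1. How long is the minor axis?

Center (12, -3). The larger denominator 139 sits under the y-term, so the major axis is vertical; a² = 139, b² = 85.
b² = 85 so b = √85; the minor axis has length 2b = 2√85.

2√85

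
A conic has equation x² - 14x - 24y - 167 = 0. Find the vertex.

Only x is squared. Complete the square in x: (x - 7)² = 24(y + 9).
Vertex (7, -9); 4p = 24 so p = 6. Opens up.

(7, -9)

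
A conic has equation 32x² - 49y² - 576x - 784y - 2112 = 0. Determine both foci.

(0, -8) and (18, -8)

Group: 32(x² - 18x) -49(y² + 16y) = 2112
Completing the square gives 32(x - 9)² -49(y + 8)² = 2112 + 2592 - 3136 = 1568.
Divide through by 1568 to get (x - 9)²/49 - (y + 8)²/32 = 1.
Hyperbola, center (9, -8), transverse axis horizontal; a² = 49, b² = 32.
c² = a² + b² = 49 + 32 = 81, so c = 9.
Foci lie on the horizontal axis through the center: (h ± c, k).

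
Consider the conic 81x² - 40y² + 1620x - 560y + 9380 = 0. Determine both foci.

(-10, -18) and (-10, 4)

Group the x- and y-terms: 81(x² + 20x) -40(y² + 14y) = -9380
Complete the square: 81(x + 10)² -40(y + 7)² = -9380 + 8100 - 1960 = -3240
Dividing both sides by -3240: (y + 7)²/81 - (x + 10)²/40 = 1
Hyperbola, center (-10, -7), transverse axis vertical; a² = 81, b² = 40.
c² = a² + b² = 81 + 40 = 121, so c = 11.
Foci lie on the vertical axis through the center: (h, k ± c).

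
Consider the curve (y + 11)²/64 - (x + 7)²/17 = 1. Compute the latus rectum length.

Center (-7, -11). The positive term is the y-term, so the transverse axis is vertical; a² = 64, b² = 17.
Latus rectum length = 2b²/a = 2·17/8 = 17/4.

17/4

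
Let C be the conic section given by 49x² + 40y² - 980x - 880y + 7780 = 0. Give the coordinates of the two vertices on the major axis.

Collect terms: 49(x² - 20x) + 40(y² - 22y) = -7780
Complete the square: 49(x - 10)² + 40(y - 11)² = -7780 + 4900 + 4840 = 1960
Divide through by 1960 to get (x - 10)²/40 + (y - 11)²/49 = 1.
Ellipse, center (10, 11), major axis vertical; a² = 49, b² = 40.
a = 7. Vertices at (h, k ± a).

(10, 4) and (10, 18)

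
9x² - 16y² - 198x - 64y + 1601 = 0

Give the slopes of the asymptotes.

Group the x- and y-terms: 9(x² - 22x) -16(y² + 4y) = -1601
Complete the square: 9(x - 11)² -16(y + 2)² = -1601 + 1089 - 64 = -576
Divide through by -576 to get (y + 2)²/36 - (x - 11)²/64 = 1.
Hyperbola, center (11, -2), transverse axis vertical; a² = 36, b² = 64.
For a vertical hyperbola the asymptotes have slope ±a/b.
Here that is ±6/8 = ±3/4.

3/4 and -3/4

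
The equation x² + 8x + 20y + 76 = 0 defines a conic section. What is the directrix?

y = 2

Only x is squared. Complete the square in x: (x + 4)² = -20(y + 3).
Vertex (-4, -3); 4p = -20 so p = -5. Opens down.
Directrix is the horizontal line y = k − p = -3 − (-5) = 2.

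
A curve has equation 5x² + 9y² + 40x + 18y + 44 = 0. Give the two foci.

(-6, -1) and (-2, -1)

5(x² + 8x) + 9(y² + 2y) = -44
5(x + 4)² + 9(y + 1)² = -44 + 80 + 9 = 45
Divide by 45: (x + 4)²/9 + (y + 1)²/5 = 1
Ellipse, center (-4, -1), major axis horizontal; a² = 9, b² = 5.
c² = a² - b² = 9 - 5 = 4, so c = 2.
Foci lie on the horizontal axis through the center: (h ± c, k).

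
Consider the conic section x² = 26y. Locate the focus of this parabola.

(0, 13/2)

Vertex (0, 0); 4p = 26 so p = 13/2. Opens up.
Focus is p units from the vertex along the axis: (h, k + p).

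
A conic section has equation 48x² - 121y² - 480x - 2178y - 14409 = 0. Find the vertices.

Rearranging, 48(x² - 10x) -121(y² + 18y) = 14409.
Complete the square in x and y: 48(x - 5)² -121(y + 9)² = 14409 + 1200 - 9801 = 5808
Divide through by 5808 to get (x - 5)²/121 - (y + 9)²/48 = 1.
Hyperbola, center (5, -9), transverse axis horizontal; a² = 121, b² = 48.
a = 11. Vertices at (h ± a, k).

(-6, -9) and (16, -9)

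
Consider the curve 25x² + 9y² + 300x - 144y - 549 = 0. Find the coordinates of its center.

Rearranging, 25(x² + 12x) + 9(y² - 16y) = 549.
25(x + 6)² + 9(y - 8)² = 549 + 900 + 576 = 2025
Dividing both sides by 2025: (x + 6)²/81 + (y - 8)²/225 = 1
Ellipse with center (-6, 8).

(-6, 8)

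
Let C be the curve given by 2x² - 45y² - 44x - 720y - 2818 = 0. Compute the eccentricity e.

Rearranging, 2(x² - 22x) -45(y² + 16y) = 2818.
2(x - 11)² -45(y + 8)² = 2818 + 242 - 2880 = 180
Divide by 180: (x - 11)²/90 - (y + 8)²/4 = 1
Hyperbola, center (11, -8), transverse axis horizontal; a² = 90, b² = 4.
c² = a² + b² = 94, so c = √94.
e = c/a = √94/3√10 = √235/15.

e = √235/15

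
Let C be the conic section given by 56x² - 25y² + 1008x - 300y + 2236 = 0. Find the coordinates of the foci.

56(x² + 18x) -25(y² + 12y) = -2236
56(x + 9)² -25(y + 6)² = -2236 + 4536 - 900 = 1400
Divide by 1400: (x + 9)²/25 - (y + 6)²/56 = 1
Hyperbola, center (-9, -6), transverse axis horizontal; a² = 25, b² = 56.
c² = a² + b² = 25 + 56 = 81, so c = 9.
Foci lie on the horizontal axis through the center: (h ± c, k).

(-18, -6) and (0, -6)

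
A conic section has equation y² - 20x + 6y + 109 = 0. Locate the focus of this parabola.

Only y is squared. Complete the square in y: (y + 3)² = 20(x - 5).
Vertex (5, -3); 4p = 20 so p = 5. Opens right.
Focus is p units from the vertex along the axis: (h + p, k).

(10, -3)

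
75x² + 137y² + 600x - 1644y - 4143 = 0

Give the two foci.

(-4 - √62, 6) and (-4 + √62, 6)

Collect terms: 75(x² + 8x) + 137(y² - 12y) = 4143
75(x + 4)² + 137(y - 6)² = 4143 + 1200 + 4932 = 10275
Divide by 10275: (x + 4)²/137 + (y - 6)²/75 = 1
Ellipse, center (-4, 6), major axis horizontal; a² = 137, b² = 75.
c² = a² - b² = 137 - 75 = 62, so c = √62.
Foci lie on the horizontal axis through the center: (h ± c, k).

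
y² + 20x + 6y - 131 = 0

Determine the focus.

(2, -3)

Only y is squared. Complete the square in y: (y + 3)² = -20(x - 7).
Vertex (7, -3); 4p = -20 so p = -5. Opens left.
Focus is p units from the vertex along the axis: (h + p, k).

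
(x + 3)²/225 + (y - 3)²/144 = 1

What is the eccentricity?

e = 3/5

Center (-3, 3). The larger denominator 225 sits under the x-term, so the major axis is horizontal; a² = 225, b² = 144.
c² = a² - b² = 81, so c = 9.
e = c/a = 9/15 = 3/5.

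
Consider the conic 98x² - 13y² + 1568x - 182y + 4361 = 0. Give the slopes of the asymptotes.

7√26/13 and -7√26/13

Group: 98(x² + 16x) -13(y² + 14y) = -4361
Complete the square: 98(x + 8)² -13(y + 7)² = -4361 + 6272 - 637 = 1274
Dividing both sides by 1274: (x + 8)²/13 - (y + 7)²/98 = 1
Hyperbola, center (-8, -7), transverse axis horizontal; a² = 13, b² = 98.
For a horizontal hyperbola the asymptotes have slope ±b/a.
Here that is ±7√2/√13 = ±7√26/13.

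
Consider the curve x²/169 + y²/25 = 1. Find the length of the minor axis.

Center (0, 0). The larger denominator 169 sits under the x-term, so the major axis is horizontal; a² = 169, b² = 25.
b² = 25 so b = 5; the minor axis has length 2b = 10.

10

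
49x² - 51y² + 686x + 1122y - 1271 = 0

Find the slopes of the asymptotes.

Collect terms: 49(x² + 14x) -51(y² - 22y) = 1271
49(x + 7)² -51(y - 11)² = 1271 + 2401 - 6171 = -2499
Divide by -2499: (y - 11)²/49 - (x + 7)²/51 = 1
Hyperbola, center (-7, 11), transverse axis vertical; a² = 49, b² = 51.
For a vertical hyperbola the asymptotes have slope ±a/b.
Here that is ±7/√51 = ±7√51/51.

7√51/51 and -7√51/51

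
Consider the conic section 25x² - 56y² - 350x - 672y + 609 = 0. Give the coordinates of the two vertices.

Rearranging, 25(x² - 14x) -56(y² + 12y) = -609.
25(x - 7)² -56(y + 6)² = -609 + 1225 - 2016 = -1400
Divide through by -1400 to get (y + 6)²/25 - (x - 7)²/56 = 1.
Hyperbola, center (7, -6), transverse axis vertical; a² = 25, b² = 56.
a = 5. Vertices at (h, k ± a).

(7, -11) and (7, -1)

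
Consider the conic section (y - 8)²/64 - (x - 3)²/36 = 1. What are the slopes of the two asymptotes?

Center (3, 8). The positive term is the y-term, so the transverse axis is vertical; a² = 64, b² = 36.
For a vertical hyperbola the asymptotes have slope ±a/b.
Here that is ±8/6 = ±4/3.

4/3 and -4/3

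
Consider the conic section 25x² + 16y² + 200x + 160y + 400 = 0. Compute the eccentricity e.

25(x² + 8x) + 16(y² + 10y) = -400
25(x + 4)² + 16(y + 5)² = -400 + 400 + 400 = 400
Divide through by 400 to get (x + 4)²/16 + (y + 5)²/25 = 1.
Ellipse, center (-4, -5), major axis vertical; a² = 25, b² = 16.
c² = a² - b² = 9, so c = 3.
e = c/a = 3/5.

e = 3/5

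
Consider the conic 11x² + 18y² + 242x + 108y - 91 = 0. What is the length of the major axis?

11(x² + 22x) + 18(y² + 6y) = 91
Completing the square gives 11(x + 11)² + 18(y + 3)² = 91 + 1331 + 162 = 1584.
Divide by 1584: (x + 11)²/144 + (y + 3)²/88 = 1
Ellipse, center (-11, -3), major axis horizontal; a² = 144, b² = 88.
a² = 144 so a = 12; the major axis has length 2a = 24.

24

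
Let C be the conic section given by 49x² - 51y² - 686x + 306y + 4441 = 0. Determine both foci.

Rearranging, 49(x² - 14x) -51(y² - 6y) = -4441.
Complete the square in x and y: 49(x - 7)² -51(y - 3)² = -4441 + 2401 - 459 = -2499
Dividing both sides by -2499: (y - 3)²/49 - (x - 7)²/51 = 1
Hyperbola, center (7, 3), transverse axis vertical; a² = 49, b² = 51.
c² = a² + b² = 49 + 51 = 100, so c = 10.
Foci lie on the vertical axis through the center: (h, k ± c).

(7, -7) and (7, 13)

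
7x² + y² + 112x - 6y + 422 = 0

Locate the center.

Group the x- and y-terms: 7(x² + 16x) + (y² - 6y) = -422
7(x + 8)² + (y - 3)² = -422 + 448 + 9 = 35
Divide by 35: (x + 8)²/5 + (y - 3)²/35 = 1
Ellipse with center (-8, 3).

(-8, 3)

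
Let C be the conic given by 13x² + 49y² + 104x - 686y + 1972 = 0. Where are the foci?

(-10, 7) and (2, 7)

Group: 13(x² + 8x) + 49(y² - 14y) = -1972
13(x + 4)² + 49(y - 7)² = -1972 + 208 + 2401 = 637
Dividing both sides by 637: (x + 4)²/49 + (y - 7)²/13 = 1
Ellipse, center (-4, 7), major axis horizontal; a² = 49, b² = 13.
c² = a² - b² = 49 - 13 = 36, so c = 6.
Foci lie on the horizontal axis through the center: (h ± c, k).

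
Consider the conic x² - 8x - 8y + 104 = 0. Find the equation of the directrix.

y = 9

Only x is squared. Complete the square in x: (x - 4)² = 8(y - 11).
Vertex (4, 11); 4p = 8 so p = 2. Opens up.
Directrix is the horizontal line y = k − p = 11 − (2) = 9.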